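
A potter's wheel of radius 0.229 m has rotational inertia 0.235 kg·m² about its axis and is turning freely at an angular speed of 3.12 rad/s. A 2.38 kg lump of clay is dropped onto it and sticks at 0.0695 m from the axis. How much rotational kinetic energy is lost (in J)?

No external torque acts about the axis; L_before = L_after.
Added inertia Σmr² = (2.38)(0.0695)² = 0.01150 kg·m²; I_f = 0.2350 + 0.01150 = 0.2465 kg·m².
ω_f = I_p ω_i / I_f = (0.2350)(3.12) / 0.2465 = 2.974 rad/s.
KE_i = ½(0.2350)(3.120 rad/s)² = 1.144 J; KE_f = ½(0.2465)(2.974)² = 1.090 J.

energy lost ≈ 0.0533 J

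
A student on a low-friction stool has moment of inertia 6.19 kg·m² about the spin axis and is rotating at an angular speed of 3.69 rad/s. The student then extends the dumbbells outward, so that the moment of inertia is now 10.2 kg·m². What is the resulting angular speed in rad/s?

Angular momentum about the spin axis is conserved since the torque about it is zero.
ω₂ = I₁ω₁ / I₂ = (6.190)(3.69 rad/s) / (10.20) = 2.239 rad/s.

ω₂ ≈ 2.24 rad/s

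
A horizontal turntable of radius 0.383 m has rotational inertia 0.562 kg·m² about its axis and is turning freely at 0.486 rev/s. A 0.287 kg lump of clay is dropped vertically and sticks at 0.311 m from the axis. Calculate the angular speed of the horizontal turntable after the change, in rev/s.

ω_f ≈ 0.463 rev/s

The added mass arrives with no angular momentum about the axis, and any external torque about the axis is negligible, so the system's angular momentum is conserved.
Added inertia Σmr² = (0.287)(0.311)² = 0.02776 kg·m²; I_f = 0.5620 + 0.02776 = 0.5898 kg·m².
ω_f = I_p ω_i / I_f = (0.5620)(0.486) / 0.5898 = 0.4631 rev/s.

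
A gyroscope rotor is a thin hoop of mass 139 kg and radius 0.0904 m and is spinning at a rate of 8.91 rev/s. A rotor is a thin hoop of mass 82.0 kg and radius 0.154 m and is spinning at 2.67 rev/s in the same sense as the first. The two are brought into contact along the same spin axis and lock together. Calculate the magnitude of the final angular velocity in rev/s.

|ω_f| ≈ 4.97 rev/s

No external torque acts about the common axis, so total angular momentum is conserved.
Moments of inertia: I_A = (139)(0.0904)² = 1.136 kg·m²; I_B = (82.0)(0.154)² = 1.945 kg·m².
Taking A's sense as positive: L = (1.136)(8.91) + (1.945)(2.67) = 15.31 kg·m²·rev/s.
Combined I = 1.136 + 1.945 = 3.081 kg·m².
ω_f = L / I = 15.31 / 3.081 = 4.971 rev/s.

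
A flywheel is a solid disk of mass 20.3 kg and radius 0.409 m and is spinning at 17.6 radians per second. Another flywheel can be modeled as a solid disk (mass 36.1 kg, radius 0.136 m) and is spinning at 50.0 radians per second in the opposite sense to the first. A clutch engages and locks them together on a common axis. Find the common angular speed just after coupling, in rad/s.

No external torque acts about the common axis, so total angular momentum is conserved.
Moments of inertia: I_A = ½(20.3)(0.409)² = 1.698 kg·m²; I_B = ½(36.1)(0.136)² = 0.3339 kg·m².
Taking A's sense as positive: L = (1.698)(17.6) − (0.3339)(50.0) = 13.19 kg·m²·rad/s.
Combined I = 1.698 + 0.3339 = 2.032 kg·m².
ω_f = L / I = 13.19 / 2.032 = 6.492 rad/s.

|ω_f| ≈ 6.49 rad/s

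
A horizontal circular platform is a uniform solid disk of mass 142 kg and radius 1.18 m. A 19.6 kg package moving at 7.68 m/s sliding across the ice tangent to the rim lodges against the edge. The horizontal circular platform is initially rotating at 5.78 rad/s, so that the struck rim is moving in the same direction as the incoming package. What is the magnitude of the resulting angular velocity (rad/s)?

|ω_f| ≈ 5.94 rad/s

About the central axle the impulsive forces during the collision are internal, so angular momentum about that axis is conserved.
I_p = ½(142)(1.18)² = 98.86 kg·m². Taking the sense of the package's angular momentum as positive, L_{package} = m v R = (19.6)(7.68)(1.18) = 177.6 kg·m²/s.
L_i = +I_p ω_p + m v R = +(98.86)(5.78) + 177.6 = 749.0 kg·m²/s.
After sticking, I_f = I_p + m R² = 98.86 + (19.6)(1.18)² = 126.2 kg·m².
ω_f = L_i / I_f = 749.0 / 126.2 = 5.938 rad/s.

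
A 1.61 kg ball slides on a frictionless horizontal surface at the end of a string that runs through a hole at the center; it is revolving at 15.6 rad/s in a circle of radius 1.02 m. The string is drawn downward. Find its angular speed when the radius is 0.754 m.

No torque about the axis ⇒ m r₁² ω₁ = m r₂² ω₂.
ω₂ = ω₁ (r₁/r₂)² = (15.6)(1.02/0.754)² = 28.55 rad/s.

ω₂ ≈ 28.5 rad/s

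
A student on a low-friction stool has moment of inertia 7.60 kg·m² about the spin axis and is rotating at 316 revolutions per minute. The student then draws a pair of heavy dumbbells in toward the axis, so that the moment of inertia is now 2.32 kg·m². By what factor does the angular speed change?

ω₂/ω₁ ≈ 3.28

No external torque acts about the spin axis, so angular momentum is conserved.
ω₂/ω₁ = I₁/I₂ = 7.600 / 2.320 = 3.276.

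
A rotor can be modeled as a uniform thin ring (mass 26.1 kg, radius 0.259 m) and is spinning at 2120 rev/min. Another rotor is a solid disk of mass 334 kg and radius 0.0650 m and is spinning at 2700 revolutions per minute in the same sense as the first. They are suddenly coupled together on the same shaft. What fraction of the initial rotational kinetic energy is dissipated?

The coupling torques are internal; angular momentum about the shared axis is conserved.
Moments of inertia: I_A = (26.1)(0.259)² = 1.751 kg·m²; I_B = ½(334)(0.0650)² = 0.7056 kg·m².
Taking A's sense as positive: L = (1.751)(2120) + (0.7056)(2700) = 5617 kg·m²·rpm.
Combined I = 1.751 + 0.7056 = 2.456 kg·m².
ω_f = L / I = 5617 / 2.456 = 2287 rpm.
KE_i = ½ΣIω² = 71350 J; KE_f = ½(2.456)(239.5)² = 70420 J.
Fraction dissipated = (KE_i − KE_f)/KE_i = 0.01300.

fraction ≈ 0.0130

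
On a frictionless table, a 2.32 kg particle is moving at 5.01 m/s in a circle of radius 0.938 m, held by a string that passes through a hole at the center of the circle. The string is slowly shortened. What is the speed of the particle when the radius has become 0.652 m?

Central (radial) force ⇒ zero torque about the center ⇒ m v r is constant.
v₂ = v₁ r₁ / r₂ = (5.01)(0.938) / (0.652) = 7.208 m/s.

v₂ ≈ 7.21 m/s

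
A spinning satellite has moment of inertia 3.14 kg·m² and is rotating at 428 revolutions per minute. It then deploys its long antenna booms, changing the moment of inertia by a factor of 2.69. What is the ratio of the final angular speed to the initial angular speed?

No external torque acts about the spin axis, so angular momentum is conserved.
I₂ = 2.69 × 3.14 = 8.447 kg·m².
ω₂/ω₁ = I₁/I₂ = 3.140 / 8.447 = 0.3717.

ω₂/ω₁ ≈ 0.372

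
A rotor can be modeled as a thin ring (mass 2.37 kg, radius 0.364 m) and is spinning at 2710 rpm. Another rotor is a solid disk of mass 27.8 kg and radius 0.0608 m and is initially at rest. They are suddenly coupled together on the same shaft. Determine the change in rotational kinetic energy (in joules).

No external torque acts about the common axis, so total angular momentum is conserved.
Moments of inertia: I_A = (2.37)(0.364)² = 0.3140 kg·m²; I_B = ½(27.8)(0.0608)² = 0.05138 kg·m².
Taking A's sense as positive: L = (0.3140)(2710) = 851.0 kg·m²·rpm.
Combined I = 0.3140 + 0.05138 = 0.3654 kg·m².
ω_f = L / I = 851.0 / 0.3654 = 2329 rpm.
KE_i = ½ΣIω² = 12640 J; KE_f = ½(0.3654)(243.9)² = 10870 J.

ΔKE ≈ -1780 J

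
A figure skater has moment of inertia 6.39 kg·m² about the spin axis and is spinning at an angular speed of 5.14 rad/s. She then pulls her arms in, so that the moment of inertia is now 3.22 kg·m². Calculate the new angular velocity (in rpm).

No external torque acts about the spin axis, so angular momentum is conserved.
ω₂ = I₁ω₁ / I₂ = (6.390)(5.14 rad/s) / (3.220) = 10.20 rad/s = 97.40 rpm.

ω₂ ≈ 97.4 rpm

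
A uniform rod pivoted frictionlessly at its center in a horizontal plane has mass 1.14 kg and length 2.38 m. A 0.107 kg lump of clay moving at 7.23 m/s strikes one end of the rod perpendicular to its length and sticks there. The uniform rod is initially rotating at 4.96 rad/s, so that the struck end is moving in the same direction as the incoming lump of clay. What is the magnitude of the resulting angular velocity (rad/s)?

|ω_f| ≈ 5.21 rad/s

The axle reaction passes through the pivot and exerts no torque about it; angular momentum about the pivot is conserved through the impact.
I_p = (1/12)(1.14)(2.38)² = 0.5381 kg·m². Taking the sense of the lump of clay's angular momentum as positive, L_{lump} = m v R = (0.107)(7.23)(2.38/2) = 0.9206 kg·m²/s.
L_i = +I_p ω_p + m v R = +(0.5381)(4.96) + 0.9206 = 3.590 kg·m²/s.
After sticking, I_f = I_p + m R² = 0.5381 + (0.107)(2.38/2)² = 0.6896 kg·m².
ω_f = L_i / I_f = 3.590 / 0.6896 = 5.205 rad/s.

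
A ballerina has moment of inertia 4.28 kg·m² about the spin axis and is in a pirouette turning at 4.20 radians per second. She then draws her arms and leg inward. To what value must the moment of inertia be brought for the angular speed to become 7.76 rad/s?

Angular momentum about the spin axis is conserved since the torque about it is zero.
I₂ = I₁ω₁ / ω₂ = (4.28)(4.20) / (7.76) = 2.316 kg·m².

I₂ ≈ 2.32 kg·m²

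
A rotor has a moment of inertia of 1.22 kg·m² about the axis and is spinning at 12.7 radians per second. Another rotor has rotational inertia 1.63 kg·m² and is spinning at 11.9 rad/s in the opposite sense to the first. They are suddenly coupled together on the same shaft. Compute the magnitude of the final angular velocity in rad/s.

|ω_f| ≈ 1.37 rad/s

No external torque acts about the common axis, so total angular momentum is conserved.
Taking A's sense as positive: L = (1.220)(12.7) − (1.630)(11.9) = -3.903 kg·m²·rad/s.
Combined I = 1.220 + 1.630 = 2.850 kg·m².
ω_f = L / I = -3.903 / 2.850 = -1.369 rad/s.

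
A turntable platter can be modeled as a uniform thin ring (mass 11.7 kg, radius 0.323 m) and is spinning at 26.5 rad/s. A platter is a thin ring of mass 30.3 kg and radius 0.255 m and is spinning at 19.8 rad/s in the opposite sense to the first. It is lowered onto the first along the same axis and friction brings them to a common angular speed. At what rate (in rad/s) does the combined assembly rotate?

|ω_f| ≈ 2.09 rad/s

The coupling torques are internal; angular momentum about the shared axis is conserved.
Moments of inertia: I_A = (11.7)(0.323)² = 1.221 kg·m²; I_B = (30.3)(0.255)² = 1.970 kg·m².
Taking A's sense as positive: L = (1.221)(26.5) − (1.970)(19.8) = -6.664 kg·m²·rad/s.
Combined I = 1.221 + 1.970 = 3.191 kg·m².
ω_f = L / I = -6.664 / 3.191 = -2.088 rad/s.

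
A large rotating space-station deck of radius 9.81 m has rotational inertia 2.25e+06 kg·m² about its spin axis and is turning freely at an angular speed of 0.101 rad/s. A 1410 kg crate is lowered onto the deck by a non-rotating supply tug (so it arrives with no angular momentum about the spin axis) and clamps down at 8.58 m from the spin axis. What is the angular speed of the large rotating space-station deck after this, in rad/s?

The added mass arrives with no angular momentum about the spin axis, and any external torque about the spin axis is negligible, so the system's angular momentum is conserved.
Added inertia Σmr² = (1410)(8.58)² = 1.038e+05 kg·m²; I_f = 2.250e+06 + 1.038e+05 = 2.354e+06 kg·m².
ω_f = I_p ω_i / I_f = (2.250e+06)(0.101) / 2.354e+06 = 0.09655 rad/s.

ω_f ≈ 0.0965 rad/s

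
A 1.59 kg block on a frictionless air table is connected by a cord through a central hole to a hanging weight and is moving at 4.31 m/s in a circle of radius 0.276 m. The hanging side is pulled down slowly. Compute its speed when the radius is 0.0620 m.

The only horizontal force on the mass is along the cord (radial), so it exerts no torque about the hole and angular momentum m v r is conserved.
v₂ = v₁ r₁ / r₂ = (4.31)(0.276) / (0.0620) = 19.19 m/s.

v₂ ≈ 19.2 m/s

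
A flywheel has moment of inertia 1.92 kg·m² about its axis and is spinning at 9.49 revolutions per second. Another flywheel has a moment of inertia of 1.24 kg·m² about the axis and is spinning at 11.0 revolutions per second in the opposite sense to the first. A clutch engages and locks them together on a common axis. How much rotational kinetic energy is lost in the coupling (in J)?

The coupling torques are internal; angular momentum about the shared axis is conserved.
Taking A's sense as positive: L = (1.920)(9.49) − (1.240)(11.0) = 4.581 kg·m²·rev/s.
Combined I = 1.920 + 1.240 = 3.160 kg·m².
ω_f = L / I = 4.581 / 3.160 = 1.450 rev/s.
KE_i = ½ΣIω² = 6375 J; KE_f = ½(3.160)(9.108)² = 131.1 J.

ΔKE lost ≈ 6240 J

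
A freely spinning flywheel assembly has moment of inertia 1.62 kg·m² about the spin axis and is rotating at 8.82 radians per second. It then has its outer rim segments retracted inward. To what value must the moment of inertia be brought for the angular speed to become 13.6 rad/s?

No external torque acts about the spin axis, so angular momentum is conserved.
I₂ = I₁ω₁ / ω₂ = (1.62)(8.82) / (13.6) = 1.051 kg·m².

I₂ ≈ 1.05 kg·m²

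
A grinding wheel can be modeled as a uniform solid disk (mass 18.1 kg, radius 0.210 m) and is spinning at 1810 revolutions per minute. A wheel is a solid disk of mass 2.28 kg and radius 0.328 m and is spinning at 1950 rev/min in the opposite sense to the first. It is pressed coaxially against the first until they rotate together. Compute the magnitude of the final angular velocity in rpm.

|ω_f| ≈ 926 rpm

No external torque acts about the common axis, so total angular momentum is conserved.
Moments of inertia: I_A = ½(18.1)(0.210)² = 0.3991 kg·m²; I_B = ½(2.28)(0.328)² = 0.1226 kg·m².
Taking A's sense as positive: L = (0.3991)(1810) − (0.1226)(1950) = 483.2 kg·m²·rpm.
Combined I = 0.3991 + 0.1226 = 0.5218 kg·m².
ω_f = L / I = 483.2 / 0.5218 = 926.2 rpm.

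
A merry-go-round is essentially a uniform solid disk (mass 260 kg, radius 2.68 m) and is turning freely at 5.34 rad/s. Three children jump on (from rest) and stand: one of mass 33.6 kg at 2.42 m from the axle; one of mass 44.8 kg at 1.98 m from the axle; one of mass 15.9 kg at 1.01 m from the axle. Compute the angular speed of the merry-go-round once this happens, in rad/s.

ω_f ≈ 3.77 rad/s

The added mass arrives with no angular momentum about the axle, and any external torque about the axle is negligible, so the system's angular momentum is conserved.
I_p = ½(260)(2.68)² = 933.7 kg·m².
Added inertia Σmr² = (33.6)(2.42)² + (44.8)(1.98)² + (15.9)(1.01)² = 388.6 kg·m²; I_f = 933.7 + 388.6 = 1322 kg·m².
ω_f = I_p ω_i / I_f = (933.7)(5.34) / 1322 = 3.771 rad/s.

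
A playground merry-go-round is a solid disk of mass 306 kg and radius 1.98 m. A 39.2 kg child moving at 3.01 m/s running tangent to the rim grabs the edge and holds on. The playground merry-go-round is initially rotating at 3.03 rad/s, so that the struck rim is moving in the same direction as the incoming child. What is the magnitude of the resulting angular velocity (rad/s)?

|ω_f| ≈ 2.72 rad/s

The axle reaction passes through the axle and exerts no torque about it; angular momentum about the axle is conserved through the impact.
I_p = ½(306)(1.98)² = 599.8 kg·m². Taking the sense of the child's angular momentum as positive, L_{child} = m v R = (39.2)(3.01)(1.98) = 233.6 kg·m²/s.
L_i = +I_p ω_p + m v R = +(599.8)(3.03) + 233.6 = 2051 kg·m²/s.
After sticking, I_f = I_p + m R² = 599.8 + (39.2)(1.98)² = 753.5 kg·m².
ω_f = L_i / I_f = 2051 / 753.5 = 2.722 rad/s.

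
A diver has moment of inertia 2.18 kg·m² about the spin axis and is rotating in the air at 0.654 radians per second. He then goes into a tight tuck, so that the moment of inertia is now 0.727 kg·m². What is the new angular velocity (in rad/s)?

ω₂ ≈ 1.96 rad/s

With no external torque about the axis, L is conserved: I₁ω₁ = I₂ω₂.
ω₂ = I₁ω₁ / I₂ = (2.180)(0.654 rad/s) / (0.7270) = 1.961 rad/s.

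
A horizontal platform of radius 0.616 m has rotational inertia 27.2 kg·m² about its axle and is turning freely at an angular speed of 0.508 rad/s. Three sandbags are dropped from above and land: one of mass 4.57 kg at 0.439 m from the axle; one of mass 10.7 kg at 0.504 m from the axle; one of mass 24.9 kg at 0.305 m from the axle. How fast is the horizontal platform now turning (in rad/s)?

ω_f ≈ 0.417 rad/s

The added mass arrives with no angular momentum about the axle, and any external torque about the axle is negligible, so the system's angular momentum is conserved.
Added inertia Σmr² = (4.57)(0.439)² + (10.7)(0.504)² + (24.9)(0.305)² = 5.915 kg·m²; I_f = 27.20 + 5.915 = 33.12 kg·m².
ω_f = I_p ω_i / I_f = (27.20)(0.508) / 33.12 = 0.4173 rad/s.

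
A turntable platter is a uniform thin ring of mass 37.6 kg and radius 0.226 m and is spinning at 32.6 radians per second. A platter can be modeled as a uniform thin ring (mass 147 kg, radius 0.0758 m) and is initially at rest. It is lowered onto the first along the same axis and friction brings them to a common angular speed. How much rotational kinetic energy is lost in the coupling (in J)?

ΔKE lost ≈ 312 J

The coupling torques are internal; angular momentum about the shared axis is conserved.
Moments of inertia: I_A = (37.6)(0.226)² = 1.920 kg·m²; I_B = (147)(0.0758)² = 0.8446 kg·m².
Taking A's sense as positive: L = (1.920)(32.6) = 62.61 kg·m²·rad/s.
Combined I = 1.920 + 0.8446 = 2.765 kg·m².
ω_f = L / I = 62.61 / 2.765 = 22.64 rad/s.
KE_i = ½ΣIω² = 1020 J; KE_f = ½(2.765)(22.64)² = 708.8 J.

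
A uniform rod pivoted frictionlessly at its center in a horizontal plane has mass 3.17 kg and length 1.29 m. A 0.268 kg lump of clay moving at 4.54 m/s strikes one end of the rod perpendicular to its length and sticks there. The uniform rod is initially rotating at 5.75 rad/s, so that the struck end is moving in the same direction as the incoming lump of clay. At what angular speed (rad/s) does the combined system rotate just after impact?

About the pivot the impulsive forces during the collision are internal, so angular momentum about that axis is conserved.
I_p = (1/12)(3.17)(1.29)² = 0.4396 kg·m². Taking the sense of the lump of clay's angular momentum as positive, L_{lump} = m v R = (0.268)(4.54)(1.29/2) = 0.7848 kg·m²/s.
L_i = +I_p ω_p + m v R = +(0.4396)(5.75) + 0.7848 = 3.312 kg·m²/s.
After sticking, I_f = I_p + m R² = 0.4396 + (0.268)(1.29/2)² = 0.5511 kg·m².
ω_f = L_i / I_f = 3.312 / 0.5511 = 6.011 rad/s.

|ω_f| ≈ 6.01 rad/s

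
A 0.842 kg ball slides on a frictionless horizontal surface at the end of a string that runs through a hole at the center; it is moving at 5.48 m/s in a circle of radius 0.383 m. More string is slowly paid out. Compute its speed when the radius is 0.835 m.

The only horizontal force on the mass is along the cord (radial), so it exerts no torque about the hole and angular momentum m v r is conserved.
v₂ = v₁ r₁ / r₂ = (5.48)(0.383) / (0.835) = 2.514 m/s.

v₂ ≈ 2.51 m/s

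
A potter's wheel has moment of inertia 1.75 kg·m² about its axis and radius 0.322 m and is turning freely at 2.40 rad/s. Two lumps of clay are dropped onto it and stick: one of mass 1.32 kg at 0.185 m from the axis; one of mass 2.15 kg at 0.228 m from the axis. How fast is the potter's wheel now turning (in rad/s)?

No external torque acts about the axis; L_before = L_after.
Added inertia Σmr² = (1.32)(0.185)² + (2.15)(0.228)² = 0.1569 kg·m²; I_f = 1.750 + 0.1569 = 1.907 kg·m².
ω_f = I_p ω_i / I_f = (1.750)(2.40) / 1.907 = 2.202 rad/s.

ω_f ≈ 2.20 rad/s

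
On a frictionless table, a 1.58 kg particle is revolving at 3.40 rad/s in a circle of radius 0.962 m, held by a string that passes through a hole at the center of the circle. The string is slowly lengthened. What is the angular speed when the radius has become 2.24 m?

No torque about the axis ⇒ m r₁² ω₁ = m r₂² ω₂.
ω₂ = ω₁ (r₁/r₂)² = (3.40)(0.962/2.24)² = 0.6271 rad/s.

ω₂ ≈ 0.627 rad/s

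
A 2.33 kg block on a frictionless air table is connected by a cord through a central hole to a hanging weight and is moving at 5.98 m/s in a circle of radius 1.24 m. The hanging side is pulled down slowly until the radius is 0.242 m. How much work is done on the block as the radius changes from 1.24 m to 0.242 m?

W ≈ 1050 J

Central (radial) force ⇒ zero torque about the center ⇒ m v r is constant.
v₂ = v₁ r₁ / r₂ = (5.98)(1.24) / (0.242) = 30.64 m/s.
W = ΔKE = ½m(v₂² − v₁²) = 1052 J.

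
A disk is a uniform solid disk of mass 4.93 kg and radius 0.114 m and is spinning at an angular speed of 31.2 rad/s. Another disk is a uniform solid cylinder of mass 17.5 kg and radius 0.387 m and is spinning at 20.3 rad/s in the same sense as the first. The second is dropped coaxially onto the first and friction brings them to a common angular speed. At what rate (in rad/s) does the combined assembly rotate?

No external torque acts about the common axis, so total angular momentum is conserved.
Moments of inertia: I_A = ½(4.93)(0.114)² = 0.03204 kg·m²; I_B = ½(17.5)(0.387)² = 1.310 kg·m².
Taking A's sense as positive: L = (0.03204)(31.2) + (1.310)(20.3) = 27.60 kg·m²·rad/s.
Combined I = 0.03204 + 1.310 = 1.343 kg·m².
ω_f = L / I = 27.60 / 1.343 = 20.56 rad/s.

|ω_f| ≈ 20.6 rad/s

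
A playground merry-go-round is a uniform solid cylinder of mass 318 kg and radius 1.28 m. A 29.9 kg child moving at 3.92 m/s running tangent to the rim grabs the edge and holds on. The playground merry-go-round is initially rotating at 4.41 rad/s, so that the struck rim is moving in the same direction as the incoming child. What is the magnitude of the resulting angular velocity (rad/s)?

About the axle the impulsive forces during the collision are internal, so angular momentum about that axis is conserved.
I_p = ½(318)(1.28)² = 260.5 kg·m². Taking the sense of the child's angular momentum as positive, L_{child} = m v R = (29.9)(3.92)(1.28) = 150.0 kg·m²/s.
L_i = +I_p ω_p + m v R = +(260.5)(4.41) + 150.0 = 1299 kg·m²/s.
After sticking, I_f = I_p + m R² = 260.5 + (29.9)(1.28)² = 309.5 kg·m².
ω_f = L_i / I_f = 1299 / 309.5 = 4.197 rad/s.

|ω_f| ≈ 4.20 rad/s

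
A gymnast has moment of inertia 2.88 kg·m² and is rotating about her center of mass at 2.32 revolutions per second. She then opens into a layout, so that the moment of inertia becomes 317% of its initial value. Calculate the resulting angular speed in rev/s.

With no external torque about the axis, L is conserved: I₁ω₁ = I₂ω₂.
I₂ = 3.17 × 2.88 = 9.130 kg·m².
ω₂ = I₁ω₁ / I₂ = (2.880)(2.32 rev/s) / (9.130) = 0.7319 rev/s.

ω₂ ≈ 0.732 rev/s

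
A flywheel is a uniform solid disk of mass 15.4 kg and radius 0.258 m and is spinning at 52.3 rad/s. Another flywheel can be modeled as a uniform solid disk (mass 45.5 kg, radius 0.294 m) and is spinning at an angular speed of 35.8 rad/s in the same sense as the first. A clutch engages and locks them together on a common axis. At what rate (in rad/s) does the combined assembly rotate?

|ω_f| ≈ 39.2 rad/s

The coupling torques are internal; angular momentum about the shared axis is conserved.
Moments of inertia: I_A = ½(15.4)(0.258)² = 0.5125 kg·m²; I_B = ½(45.5)(0.294)² = 1.966 kg·m².
Taking A's sense as positive: L = (0.5125)(52.3) + (1.966)(35.8) = 97.20 kg·m²·rad/s.
Combined I = 0.5125 + 1.966 = 2.479 kg·m².
ω_f = L / I = 97.20 / 2.479 = 39.21 rad/s.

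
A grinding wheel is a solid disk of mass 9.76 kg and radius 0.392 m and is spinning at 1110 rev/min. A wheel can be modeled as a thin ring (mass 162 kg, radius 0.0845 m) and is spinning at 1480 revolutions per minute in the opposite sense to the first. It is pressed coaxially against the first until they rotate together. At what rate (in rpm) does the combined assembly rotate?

|ω_f| ≈ 461 rpm

The coupling torques are internal; angular momentum about the shared axis is conserved.
Moments of inertia: I_A = ½(9.76)(0.392)² = 0.7499 kg·m²; I_B = (162)(0.0845)² = 1.157 kg·m².
Taking A's sense as positive: L = (0.7499)(1110) − (1.157)(1480) = -879.6 kg·m²·rpm.
Combined I = 0.7499 + 1.157 = 1.907 kg·m².
ω_f = L / I = -879.6 / 1.907 = -461.3 rpm.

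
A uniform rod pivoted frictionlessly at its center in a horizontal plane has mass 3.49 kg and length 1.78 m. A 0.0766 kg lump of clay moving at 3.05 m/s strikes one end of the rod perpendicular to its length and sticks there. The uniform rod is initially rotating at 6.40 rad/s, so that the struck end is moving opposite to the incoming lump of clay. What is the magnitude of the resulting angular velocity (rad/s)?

|ω_f| ≈ 5.79 rad/s

The axle reaction passes through the pivot and exerts no torque about it; angular momentum about the pivot is conserved through the impact.
I_p = (1/12)(3.49)(1.78)² = 0.9215 kg·m². Taking the sense of the lump of clay's angular momentum as positive, L_{lump} = m v R = (0.0766)(3.05)(1.78/2) = 0.2079 kg·m²/s.
L_i = −I_p ω_p + m v R = −(0.9215)(6.40) + 0.2079 = -5.690 kg·m²/s.
After sticking, I_f = I_p + m R² = 0.9215 + (0.0766)(1.78/2)² = 0.9822 kg·m².
ω_f = L_i / I_f = -5.690 / 0.9822 = -5.793 rad/s.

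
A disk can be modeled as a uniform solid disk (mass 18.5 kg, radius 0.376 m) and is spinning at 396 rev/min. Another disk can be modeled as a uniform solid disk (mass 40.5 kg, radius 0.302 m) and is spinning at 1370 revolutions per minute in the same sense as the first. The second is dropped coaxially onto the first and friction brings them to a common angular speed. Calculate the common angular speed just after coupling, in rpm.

|ω_f| ≈ 966 rpm

No external torque acts about the common axis, so total angular momentum is conserved.
Moments of inertia: I_A = ½(18.5)(0.376)² = 1.308 kg·m²; I_B = ½(40.5)(0.302)² = 1.847 kg·m².
Taking A's sense as positive: L = (1.308)(396) + (1.847)(1370) = 3048 kg·m²·rpm.
Combined I = 1.308 + 1.847 = 3.155 kg·m².
ω_f = L / I = 3048 / 3.155 = 966.2 rpm.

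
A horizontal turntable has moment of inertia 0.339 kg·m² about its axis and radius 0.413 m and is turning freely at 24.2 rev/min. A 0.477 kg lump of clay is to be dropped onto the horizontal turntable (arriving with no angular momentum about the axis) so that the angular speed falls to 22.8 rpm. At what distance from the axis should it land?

r ≈ 0.209 m

The added mass arrives with no angular momentum about the axis, and any external torque about the axis is negligible, so the system's angular momentum is conserved.
I_p ω_i = (I_p + m r²) ω_f ⇒ m r² = I_p(ω_i/ω_f − 1) = 0.3390(24.2/22.8 − 1) = 0.02082 kg·m².
r = √(0.02082/0.477) = 0.2089 m.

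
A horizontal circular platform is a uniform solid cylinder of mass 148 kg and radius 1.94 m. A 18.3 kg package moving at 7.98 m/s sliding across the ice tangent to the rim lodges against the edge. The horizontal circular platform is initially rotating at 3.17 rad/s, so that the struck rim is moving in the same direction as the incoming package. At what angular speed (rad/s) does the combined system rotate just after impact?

|ω_f| ≈ 3.36 rad/s

About the central axle the impulsive forces during the collision are internal, so angular momentum about that axis is conserved.
I_p = ½(148)(1.94)² = 278.5 kg·m². Taking the sense of the package's angular momentum as positive, L_{package} = m v R = (18.3)(7.98)(1.94) = 283.3 kg·m²/s.
L_i = +I_p ω_p + m v R = +(278.5)(3.17) + 283.3 = 1166 kg·m²/s.
After sticking, I_f = I_p + m R² = 278.5 + (18.3)(1.94)² = 347.4 kg·m².
ω_f = L_i / I_f = 1166 / 347.4 = 3.357 rad/s.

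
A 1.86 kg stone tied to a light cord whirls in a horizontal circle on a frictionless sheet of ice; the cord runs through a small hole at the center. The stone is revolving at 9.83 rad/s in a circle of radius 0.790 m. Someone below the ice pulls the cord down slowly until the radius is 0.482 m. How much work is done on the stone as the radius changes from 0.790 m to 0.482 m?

W ≈ 94.6 J

No torque about the axis ⇒ m r₁² ω₁ = m r₂² ω₂.
ω₂ = ω₁ (r₁/r₂)² = (9.83)(0.790/0.482)² = 26.41 rad/s.
W = ΔKE = ½m(v₂² − v₁²) = 94.58 J.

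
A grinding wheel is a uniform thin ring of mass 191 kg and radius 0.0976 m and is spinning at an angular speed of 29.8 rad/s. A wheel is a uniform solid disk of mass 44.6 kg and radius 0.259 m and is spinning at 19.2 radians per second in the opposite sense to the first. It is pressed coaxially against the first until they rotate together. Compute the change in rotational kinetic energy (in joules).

ΔKE ≈ -986 J

The coupling torques are internal; angular momentum about the shared axis is conserved.
Moments of inertia: I_A = (191)(0.0976)² = 1.819 kg·m²; I_B = ½(44.6)(0.259)² = 1.496 kg·m².
Taking A's sense as positive: L = (1.819)(29.8) − (1.496)(19.2) = 25.50 kg·m²·rad/s.
Combined I = 1.819 + 1.496 = 3.315 kg·m².
ω_f = L / I = 25.50 / 3.315 = 7.691 rad/s.
KE_i = ½ΣIω² = 1084 J; KE_f = ½(3.315)(7.691)² = 98.05 J.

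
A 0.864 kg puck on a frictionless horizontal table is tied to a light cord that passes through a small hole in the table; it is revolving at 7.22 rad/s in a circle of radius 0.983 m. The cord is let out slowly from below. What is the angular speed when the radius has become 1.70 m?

ω₂ ≈ 2.41 rad/s

No torque about the axis ⇒ m r₁² ω₁ = m r₂² ω₂.
ω₂ = ω₁ (r₁/r₂)² = (7.22)(0.983/1.70)² = 2.414 rad/s.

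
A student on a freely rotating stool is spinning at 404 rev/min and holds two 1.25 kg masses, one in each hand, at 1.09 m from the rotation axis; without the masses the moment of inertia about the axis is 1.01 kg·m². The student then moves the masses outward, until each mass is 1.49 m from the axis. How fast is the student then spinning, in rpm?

ω₂ ≈ 245 rpm

With no external torque about the axis, L is conserved: I₁ω₁ = I₂ω₂.
I₁ = 1.01 + 2(1.25)(1.09)² = 3.980 kg·m²; I₂ = 1.01 + 2(1.25)(1.49)² = 6.560 kg·m².
ω₂ = I₁ω₁ / I₂ = (3.980)(404 rpm) / (6.560) = 245.1 rpm.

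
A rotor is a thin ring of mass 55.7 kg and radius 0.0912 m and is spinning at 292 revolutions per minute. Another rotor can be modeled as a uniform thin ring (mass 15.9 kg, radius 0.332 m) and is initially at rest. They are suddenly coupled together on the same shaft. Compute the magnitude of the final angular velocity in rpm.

The coupling torques are internal; angular momentum about the shared axis is conserved.
Moments of inertia: I_A = (55.7)(0.0912)² = 0.4633 kg·m²; I_B = (15.9)(0.332)² = 1.753 kg·m².
Taking A's sense as positive: L = (0.4633)(292) = 135.3 kg·m²·rpm.
Combined I = 0.4633 + 1.753 = 2.216 kg·m².
ω_f = L / I = 135.3 / 2.216 = 61.05 rpm.

|ω_f| ≈ 61.1 rpm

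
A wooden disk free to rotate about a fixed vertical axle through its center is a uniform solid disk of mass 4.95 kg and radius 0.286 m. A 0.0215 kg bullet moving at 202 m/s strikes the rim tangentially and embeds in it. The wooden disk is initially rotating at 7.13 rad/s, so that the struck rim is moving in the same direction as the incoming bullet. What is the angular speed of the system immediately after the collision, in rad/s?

About the axle the impulsive forces during the collision are internal, so angular momentum about that axis is conserved.
I_p = ½(4.95)(0.286)² = 0.2024 kg·m². Taking the sense of the bullet's angular momentum as positive, L_{bullet} = m v R = (0.0215)(202)(0.286) = 1.242 kg·m²/s.
L_i = +I_p ω_p + m v R = +(0.2024)(7.13) + 1.242 = 2.686 kg·m²/s.
After sticking, I_f = I_p + m R² = 0.2024 + (0.0215)(0.286)² = 0.2042 kg·m².
ω_f = L_i / I_f = 2.686 / 0.2042 = 13.15 rad/s.

|ω_f| ≈ 13.2 rad/s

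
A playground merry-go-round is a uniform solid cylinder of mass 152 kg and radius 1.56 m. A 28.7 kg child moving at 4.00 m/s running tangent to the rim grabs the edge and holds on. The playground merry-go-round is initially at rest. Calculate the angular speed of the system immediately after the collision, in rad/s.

|ω_f| ≈ 0.703 rad/s

The axle reaction passes through the axle and exerts no torque about it; angular momentum about the axle is conserved through the impact.
I_p = ½(152)(1.56)² = 185.0 kg·m². Taking the sense of the child's angular momentum as positive, L_{child} = m v R = (28.7)(4.00)(1.56) = 179.1 kg·m²/s.
L_i = 0 + 179.1 = 179.1 kg·m²/s.
After sticking, I_f = I_p + m R² = 185.0 + (28.7)(1.56)² = 254.8 kg·m².
ω_f = L_i / I_f = 179.1 / 254.8 = 0.7029 rad/s.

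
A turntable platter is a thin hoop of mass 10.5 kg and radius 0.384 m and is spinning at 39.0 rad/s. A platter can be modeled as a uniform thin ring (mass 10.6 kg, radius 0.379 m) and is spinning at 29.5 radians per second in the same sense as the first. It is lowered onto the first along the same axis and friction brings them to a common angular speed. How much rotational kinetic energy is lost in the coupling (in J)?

ΔKE lost ≈ 34.6 J

The coupling torques are internal; angular momentum about the shared axis is conserved.
Moments of inertia: I_A = (10.5)(0.384)² = 1.548 kg·m²; I_B = (10.6)(0.379)² = 1.523 kg·m².
Taking A's sense as positive: L = (1.548)(39.0) + (1.523)(29.5) = 105.3 kg·m²·rad/s.
Combined I = 1.548 + 1.523 = 3.071 kg·m².
ω_f = L / I = 105.3 / 3.071 = 34.29 rad/s.
KE_i = ½ΣIω² = 1840 J; KE_f = ½(3.071)(34.29)² = 1805 J.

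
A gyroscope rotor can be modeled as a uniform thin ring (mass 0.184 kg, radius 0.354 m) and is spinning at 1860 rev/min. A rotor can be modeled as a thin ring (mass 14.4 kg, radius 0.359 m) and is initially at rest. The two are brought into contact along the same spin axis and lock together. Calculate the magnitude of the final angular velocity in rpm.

The coupling torques are internal; angular momentum about the shared axis is conserved.
Moments of inertia: I_A = (0.184)(0.354)² = 0.02306 kg·m²; I_B = (14.4)(0.359)² = 1.856 kg·m².
Taking A's sense as positive: L = (0.02306)(1860) = 42.89 kg·m²·rpm.
Combined I = 0.02306 + 1.856 = 1.879 kg·m².
ω_f = L / I = 42.89 / 1.879 = 22.83 rpm.

|ω_f| ≈ 22.8 rpm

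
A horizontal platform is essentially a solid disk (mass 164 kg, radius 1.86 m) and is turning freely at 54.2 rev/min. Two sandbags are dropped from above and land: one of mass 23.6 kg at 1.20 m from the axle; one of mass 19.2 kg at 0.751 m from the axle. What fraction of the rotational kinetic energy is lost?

The added mass arrives with no angular momentum about the axle, and any external torque about the axle is negligible, so the system's angular momentum is conserved.
I_p = ½(164)(1.86)² = 283.7 kg·m².
Added inertia Σmr² = (23.6)(1.20)² + (19.2)(0.751)² = 44.81 kg·m²; I_f = 283.7 + 44.81 = 328.5 kg·m².
ω_f = I_p ω_i / I_f = (283.7)(54.2) / 328.5 = 46.81 rpm.
KE_i = ½(283.7)(5.676 rad/s)² = 4569 J; KE_f = ½(328.5)(4.902)² = 3946 J.
Fraction lost = 0.1364.

fraction ≈ 0.136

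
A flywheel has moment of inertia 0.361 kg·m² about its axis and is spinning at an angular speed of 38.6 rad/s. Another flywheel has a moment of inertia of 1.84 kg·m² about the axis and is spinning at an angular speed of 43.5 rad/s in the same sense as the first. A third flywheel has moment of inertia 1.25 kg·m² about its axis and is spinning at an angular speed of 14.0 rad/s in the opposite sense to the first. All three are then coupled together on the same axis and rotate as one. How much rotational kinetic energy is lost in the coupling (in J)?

No external torque acts about the common axis, so total angular momentum is conserved.
Taking A's sense as positive: L = (0.3610)(38.6) + (1.840)(43.5) − (1.250)(14.0) = 76.47 kg·m²·rad/s.
Combined I = 0.3610 + 1.840 + 1.250 = 3.451 kg·m².
ω_f = L / I = 76.47 / 3.451 = 22.16 rad/s.
KE_i = ½ΣIω² = 2132 J; KE_f = ½(3.451)(22.16)² = 847.3 J.

ΔKE lost ≈ 1280 J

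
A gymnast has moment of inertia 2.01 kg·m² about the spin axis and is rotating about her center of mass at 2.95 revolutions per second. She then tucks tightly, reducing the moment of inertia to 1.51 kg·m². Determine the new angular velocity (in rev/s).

ω₂ ≈ 3.93 rev/s

No external torque acts about the spin axis, so angular momentum is conserved.
ω₂ = I₁ω₁ / I₂ = (2.010)(2.95 rev/s) / (1.510) = 3.927 rev/s.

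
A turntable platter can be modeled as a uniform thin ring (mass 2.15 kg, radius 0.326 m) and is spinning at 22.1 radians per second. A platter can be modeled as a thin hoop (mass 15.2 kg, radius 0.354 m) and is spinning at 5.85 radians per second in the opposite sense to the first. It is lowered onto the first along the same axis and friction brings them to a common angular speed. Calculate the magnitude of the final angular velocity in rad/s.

The coupling torques are internal; angular momentum about the shared axis is conserved.
Moments of inertia: I_A = (2.15)(0.326)² = 0.2285 kg·m²; I_B = (15.2)(0.354)² = 1.905 kg·m².
Taking A's sense as positive: L = (0.2285)(22.1) − (1.905)(5.85) = -6.093 kg·m²·rad/s.
Combined I = 0.2285 + 1.905 = 2.133 kg·m².
ω_f = L / I = -6.093 / 2.133 = -2.856 rad/s.

|ω_f| ≈ 2.86 rad/s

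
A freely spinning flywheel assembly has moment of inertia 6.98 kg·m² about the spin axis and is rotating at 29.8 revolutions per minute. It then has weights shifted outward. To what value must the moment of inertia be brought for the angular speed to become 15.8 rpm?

I₂ ≈ 13.2 kg·m²

Angular momentum about the spin axis is conserved since the torque about it is zero.
I₂ = I₁ω₁ / ω₂ = (6.98)(29.8) / (15.8) = 13.16 kg·m².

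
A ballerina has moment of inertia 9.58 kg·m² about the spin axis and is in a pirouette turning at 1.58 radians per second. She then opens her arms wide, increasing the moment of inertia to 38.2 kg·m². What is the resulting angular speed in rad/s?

With no external torque about the axis, L is conserved: I₁ω₁ = I₂ω₂.
ω₂ = I₁ω₁ / I₂ = (9.580)(1.58 rad/s) / (38.20) = 0.3962 rad/s.

ω₂ ≈ 0.396 rad/s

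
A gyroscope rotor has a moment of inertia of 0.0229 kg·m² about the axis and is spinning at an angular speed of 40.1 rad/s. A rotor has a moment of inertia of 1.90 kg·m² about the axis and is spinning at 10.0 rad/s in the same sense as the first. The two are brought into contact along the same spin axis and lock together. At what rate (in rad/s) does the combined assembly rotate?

|ω_f| ≈ 10.4 rad/s

No external torque acts about the common axis, so total angular momentum is conserved.
Taking A's sense as positive: L = (0.02290)(40.1) + (1.900)(10.0) = 19.92 kg·m²·rad/s.
Combined I = 0.02290 + 1.900 = 1.923 kg·m².
ω_f = L / I = 19.92 / 1.923 = 10.36 rad/s.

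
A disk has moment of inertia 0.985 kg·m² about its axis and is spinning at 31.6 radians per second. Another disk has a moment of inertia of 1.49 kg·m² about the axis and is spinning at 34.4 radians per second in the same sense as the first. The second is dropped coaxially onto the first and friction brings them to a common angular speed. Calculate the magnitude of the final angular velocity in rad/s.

No external torque acts about the common axis, so total angular momentum is conserved.
Taking A's sense as positive: L = (0.9850)(31.6) + (1.490)(34.4) = 82.38 kg·m²·rad/s.
Combined I = 0.9850 + 1.490 = 2.475 kg·m².
ω_f = L / I = 82.38 / 2.475 = 33.29 rad/s.

|ω_f| ≈ 33.3 rad/s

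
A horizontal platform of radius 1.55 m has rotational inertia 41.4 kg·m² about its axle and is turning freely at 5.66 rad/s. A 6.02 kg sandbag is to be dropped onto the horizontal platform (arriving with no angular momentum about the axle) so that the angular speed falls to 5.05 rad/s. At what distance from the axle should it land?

r ≈ 0.911 m

The added mass arrives with no angular momentum about the axle, and any external torque about the axle is negligible, so the system's angular momentum is conserved.
I_p ω_i = (I_p + m r²) ω_f ⇒ m r² = I_p(ω_i/ω_f − 1) = 41.40(5.66/5.05 − 1) = 5.001 kg·m².
r = √(5.001/6.02) = 0.9114 m.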